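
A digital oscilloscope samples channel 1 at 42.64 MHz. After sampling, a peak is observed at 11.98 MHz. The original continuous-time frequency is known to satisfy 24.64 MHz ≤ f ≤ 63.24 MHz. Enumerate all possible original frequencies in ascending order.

Frequencies that alias to 11.98 MHz are k·fs ± 11.98 MHz for integer k ≥ 0.
k=0: 11.98 MHz.
k=1: 30.66 MHz, 54.62 MHz.
k=2: 73.3 MHz, 97.26 MHz.
Within [24.64 MHz, 63.24 MHz]: 30.66 MHz, 54.62 MHz.

30.66 MHz, 54.62 MHz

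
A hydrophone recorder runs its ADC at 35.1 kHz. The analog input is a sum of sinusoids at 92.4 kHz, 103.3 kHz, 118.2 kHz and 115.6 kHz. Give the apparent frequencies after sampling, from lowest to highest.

2 kHz, 10.3 kHz, 12.9 kHz

fs/2 = 17.55 kHz.
92.4 kHz mod fs = 22.2 kHz.
22.2 kHz > fs/2 = 17.55 kHz, folds to fs − 22.2 kHz = 12.9 kHz.
103.3 kHz mod fs = 33.1 kHz.
33.1 kHz > fs/2 = 17.55 kHz, folds to fs − 33.1 kHz = 2 kHz.
118.2 kHz mod fs = 12.9 kHz.
12.9 kHz ≤ fs/2 = 17.55 kHz, appears at 12.9 kHz.
115.6 kHz mod fs = 10.3 kHz.
10.3 kHz ≤ fs/2 = 17.55 kHz, appears at 10.3 kHz.
Distinct values: {2 kHz, 10.3 kHz, 12.9 kHz}.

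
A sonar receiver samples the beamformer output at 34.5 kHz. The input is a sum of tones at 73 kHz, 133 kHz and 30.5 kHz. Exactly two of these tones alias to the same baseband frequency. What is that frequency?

fs/2 = 17.25 kHz.
73 kHz mod fs = 4 kHz.
4 kHz ≤ fs/2 = 17.25 kHz, appears at 4 kHz.
133 kHz mod fs = 29.5 kHz.
29.5 kHz > fs/2 = 17.25 kHz, folds to fs − 29.5 kHz = 5 kHz.
30.5 kHz > fs/2 = 17.25 kHz, folds to fs − 30.5 kHz = 4 kHz.
30.5 kHz and 73 kHz both map to 4 kHz.

4 kHz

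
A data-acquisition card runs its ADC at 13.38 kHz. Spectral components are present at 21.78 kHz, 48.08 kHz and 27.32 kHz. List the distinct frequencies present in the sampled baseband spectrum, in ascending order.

0.56 kHz, 4.98 kHz, 5.44 kHz

fs/2 = 6.69 kHz.
21.78 kHz mod fs = 8.4 kHz.
8.4 kHz > fs/2 = 6.69 kHz, folds to fs − 8.4 kHz = 4.98 kHz.
48.08 kHz mod fs = 7.94 kHz.
7.94 kHz > fs/2 = 6.69 kHz, folds to fs − 7.94 kHz = 5.44 kHz.
27.32 kHz mod fs = 0.56 kHz.
0.56 kHz ≤ fs/2 = 6.69 kHz, appears at 0.56 kHz.
Distinct values: {0.56 kHz, 4.98 kHz, 5.44 kHz}.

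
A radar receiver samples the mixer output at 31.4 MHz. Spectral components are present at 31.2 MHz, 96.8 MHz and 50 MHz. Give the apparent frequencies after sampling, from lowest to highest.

fs/2 = 15.7 MHz.
31.2 MHz > fs/2 = 15.7 MHz, folds to fs − 31.2 MHz = 0.2 MHz.
96.8 MHz mod fs = 2.6 MHz.
2.6 MHz ≤ fs/2 = 15.7 MHz, appears at 2.6 MHz.
50 MHz mod fs = 18.6 MHz.
18.6 MHz > fs/2 = 15.7 MHz, folds to fs − 18.6 MHz = 12.8 MHz.
Distinct values: {0.2 MHz, 2.6 MHz, 12.8 MHz}.

0.2 MHz, 2.6 MHz, 12.8 MHz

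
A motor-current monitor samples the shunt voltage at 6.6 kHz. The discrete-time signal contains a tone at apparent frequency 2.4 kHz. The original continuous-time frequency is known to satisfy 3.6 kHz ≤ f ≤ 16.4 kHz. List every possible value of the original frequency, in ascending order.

Frequencies that alias to 2.4 kHz are k·fs ± 2.4 kHz for integer k ≥ 0.
k=0: 2.4 kHz.
k=1: 4.2 kHz, 9 kHz.
k=2: 10.8 kHz, 15.6 kHz.
k=3: 17.4 kHz, 22.2 kHz.
Within [3.6 kHz, 16.4 kHz]: 4.2 kHz, 9 kHz, 10.8 kHz, 15.6 kHz.

4.2 kHz, 9 kHz, 10.8 kHz, 15.6 kHz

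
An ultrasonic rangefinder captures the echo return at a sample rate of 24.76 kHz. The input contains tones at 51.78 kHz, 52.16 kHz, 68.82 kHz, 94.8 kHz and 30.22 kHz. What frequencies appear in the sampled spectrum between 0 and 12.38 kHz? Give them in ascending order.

fs/2 = 12.38 kHz.
51.78 kHz mod fs = 2.26 kHz.
2.26 kHz ≤ fs/2 = 12.38 kHz, appears at 2.26 kHz.
52.16 kHz mod fs = 2.64 kHz.
2.64 kHz ≤ fs/2 = 12.38 kHz, appears at 2.64 kHz.
68.82 kHz mod fs = 19.3 kHz.
19.3 kHz > fs/2 = 12.38 kHz, folds to fs − 19.3 kHz = 5.46 kHz.
94.8 kHz mod fs = 20.52 kHz.
20.52 kHz > fs/2 = 12.38 kHz, folds to fs − 20.52 kHz = 4.24 kHz.
30.22 kHz mod fs = 5.46 kHz.
5.46 kHz ≤ fs/2 = 12.38 kHz, appears at 5.46 kHz.
Distinct values: {2.26 kHz, 2.64 kHz, 4.24 kHz, 5.46 kHz}.

2.26 kHz, 2.64 kHz, 4.24 kHz, 5.46 kHz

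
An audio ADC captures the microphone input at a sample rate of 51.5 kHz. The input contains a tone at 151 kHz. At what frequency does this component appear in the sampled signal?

151 kHz mod fs = 48 kHz.
48 kHz > fs/2 = 25.75 kHz, folds to fs − 48 kHz = 3.5 kHz.

3.5 kHz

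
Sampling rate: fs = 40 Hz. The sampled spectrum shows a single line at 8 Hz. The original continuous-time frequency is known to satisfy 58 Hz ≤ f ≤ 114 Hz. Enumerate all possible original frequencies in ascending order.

Frequencies that alias to 8 Hz are k·fs ± 8 Hz for integer k ≥ 0.
k=0: 8 Hz.
k=1: 32 Hz, 48 Hz.
k=2: 72 Hz, 88 Hz.
k=3: 112 Hz, 128 Hz.
k=4: 152 Hz, 168 Hz.
Within [58 Hz, 114 Hz]: 72 Hz, 88 Hz, 112 Hz.

72 Hz, 88 Hz, 112 Hz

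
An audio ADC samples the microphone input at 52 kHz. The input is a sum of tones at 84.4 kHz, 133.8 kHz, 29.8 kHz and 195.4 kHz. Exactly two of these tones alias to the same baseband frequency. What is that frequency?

22.2 kHz

fs/2 = 26 kHz.
84.4 kHz mod fs = 32.4 kHz.
32.4 kHz > fs/2 = 26 kHz, folds to fs − 32.4 kHz = 19.6 kHz.
133.8 kHz mod fs = 29.8 kHz.
29.8 kHz > fs/2 = 26 kHz, folds to fs − 29.8 kHz = 22.2 kHz.
29.8 kHz > fs/2 = 26 kHz, folds to fs − 29.8 kHz = 22.2 kHz.
195.4 kHz mod fs = 39.4 kHz.
39.4 kHz > fs/2 = 26 kHz, folds to fs − 39.4 kHz = 12.6 kHz.
29.8 kHz and 133.8 kHz both map to 22.2 kHz.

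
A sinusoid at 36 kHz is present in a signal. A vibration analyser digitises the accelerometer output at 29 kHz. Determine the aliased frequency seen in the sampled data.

7 kHz

36 kHz mod fs = 7 kHz.
7 kHz ≤ fs/2 = 14.5 kHz, appears at 7 kHz.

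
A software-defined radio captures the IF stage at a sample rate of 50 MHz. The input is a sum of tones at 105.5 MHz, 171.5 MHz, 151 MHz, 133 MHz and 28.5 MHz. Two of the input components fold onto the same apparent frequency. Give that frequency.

21.5 MHz

fs/2 = 25 MHz.
105.5 MHz mod fs = 5.5 MHz.
5.5 MHz ≤ fs/2 = 25 MHz, appears at 5.5 MHz.
171.5 MHz mod fs = 21.5 MHz.
21.5 MHz ≤ fs/2 = 25 MHz, appears at 21.5 MHz.
151 MHz mod fs = 1 MHz.
1 MHz ≤ fs/2 = 25 MHz, appears at 1 MHz.
133 MHz mod fs = 33 MHz.
33 MHz > fs/2 = 25 MHz, folds to fs − 33 MHz = 17 MHz.
28.5 MHz > fs/2 = 25 MHz, folds to fs − 28.5 MHz = 21.5 MHz.
28.5 MHz and 171.5 MHz both map to 21.5 MHz.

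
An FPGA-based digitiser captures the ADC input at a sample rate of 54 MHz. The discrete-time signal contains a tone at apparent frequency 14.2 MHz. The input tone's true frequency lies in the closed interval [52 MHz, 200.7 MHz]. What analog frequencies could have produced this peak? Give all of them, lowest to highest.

Frequencies that alias to 14.2 MHz are k·fs ± 14.2 MHz for integer k ≥ 0.
k=0: 14.2 MHz.
k=1: 39.8 MHz, 68.2 MHz.
k=2: 93.8 MHz, 122.2 MHz.
k=3: 147.8 MHz, 176.2 MHz.
k=4: 201.8 MHz, 230.2 MHz.
Within [52 MHz, 200.7 MHz]: 68.2 MHz, 93.8 MHz, 122.2 MHz, 147.8 MHz, 176.2 MHz.

68.2 MHz, 93.8 MHz, 122.2 MHz, 147.8 MHz, 176.2 MHz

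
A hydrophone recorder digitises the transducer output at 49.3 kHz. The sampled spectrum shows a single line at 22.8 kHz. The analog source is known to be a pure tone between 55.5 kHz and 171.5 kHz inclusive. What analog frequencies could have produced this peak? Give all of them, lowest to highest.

72.1 kHz, 75.8 kHz, 121.4 kHz, 125.1 kHz, 170.7 kHz

Frequencies that alias to 22.8 kHz are k·fs ± 22.8 kHz for integer k ≥ 0.
k=0: 22.8 kHz.
k=1: 26.5 kHz, 72.1 kHz.
k=2: 75.8 kHz, 121.4 kHz.
k=3: 125.1 kHz, 170.7 kHz.
k=4: 174.4 kHz, 220 kHz.
Within [55.5 kHz, 171.5 kHz]: 72.1 kHz, 75.8 kHz, 121.4 kHz, 125.1 kHz, 170.7 kHz.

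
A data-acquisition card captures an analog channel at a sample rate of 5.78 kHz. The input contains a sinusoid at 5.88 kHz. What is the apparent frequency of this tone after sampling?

5.88 kHz mod fs = 0.1 kHz.
0.1 kHz ≤ fs/2 = 2.89 kHz, appears at 0.1 kHz.

0.1 kHz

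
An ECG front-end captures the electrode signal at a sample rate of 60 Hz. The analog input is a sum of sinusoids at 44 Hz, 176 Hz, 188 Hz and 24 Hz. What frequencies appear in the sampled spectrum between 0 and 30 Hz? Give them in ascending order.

4 Hz, 8 Hz, 16 Hz, 24 Hz

fs/2 = 30 Hz.
44 Hz > fs/2 = 30 Hz, folds to fs − 44 Hz = 16 Hz.
176 Hz mod fs = 56 Hz.
56 Hz > fs/2 = 30 Hz, folds to fs − 56 Hz = 4 Hz.
188 Hz mod fs = 8 Hz.
8 Hz ≤ fs/2 = 30 Hz, appears at 8 Hz.
24 Hz ≤ fs/2 = 30 Hz, passes unchanged.
Distinct values: {4 Hz, 8 Hz, 16 Hz, 24 Hz}.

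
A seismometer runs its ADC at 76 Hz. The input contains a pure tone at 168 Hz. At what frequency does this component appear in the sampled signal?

168 Hz mod fs = 16 Hz.
16 Hz ≤ fs/2 = 38 Hz, appears at 16 Hz.

16 Hz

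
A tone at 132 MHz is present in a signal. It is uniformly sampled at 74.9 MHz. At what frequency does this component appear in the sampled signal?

17.8 MHz

132 MHz mod fs = 57.1 MHz.
57.1 MHz > fs/2 = 37.45 MHz, folds to fs − 57.1 MHz = 17.8 MHz.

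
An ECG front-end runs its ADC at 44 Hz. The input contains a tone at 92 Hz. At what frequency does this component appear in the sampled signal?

4 Hz

92 Hz mod fs = 4 Hz.
4 Hz ≤ fs/2 = 22 Hz, appears at 4 Hz.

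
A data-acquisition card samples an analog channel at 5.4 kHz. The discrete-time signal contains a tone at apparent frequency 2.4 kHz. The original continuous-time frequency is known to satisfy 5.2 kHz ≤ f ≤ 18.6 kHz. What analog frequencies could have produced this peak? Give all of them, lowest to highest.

7.8 kHz, 8.4 kHz, 13.2 kHz, 13.8 kHz, 18.6 kHz

Frequencies that alias to 2.4 kHz are k·fs ± 2.4 kHz for integer k ≥ 0.
k=0: 2.4 kHz.
k=1: 3 kHz, 7.8 kHz.
k=2: 8.4 kHz, 13.2 kHz.
k=3: 13.8 kHz, 18.6 kHz.
k=4: 19.2 kHz, 24 kHz.
Within [5.2 kHz, 18.6 kHz]: 7.8 kHz, 8.4 kHz, 13.2 kHz, 13.8 kHz, 18.6 kHz.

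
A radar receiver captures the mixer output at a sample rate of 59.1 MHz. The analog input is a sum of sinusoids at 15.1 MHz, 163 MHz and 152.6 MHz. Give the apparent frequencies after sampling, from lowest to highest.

14.3 MHz, 15.1 MHz, 24.7 MHz

fs/2 = 29.55 MHz.
15.1 MHz ≤ fs/2 = 29.55 MHz, passes unchanged.
163 MHz mod fs = 44.8 MHz.
44.8 MHz > fs/2 = 29.55 MHz, folds to fs − 44.8 MHz = 14.3 MHz.
152.6 MHz mod fs = 34.4 MHz.
34.4 MHz > fs/2 = 29.55 MHz, folds to fs − 34.4 MHz = 24.7 MHz.
Distinct values: {14.3 MHz, 15.1 MHz, 24.7 MHz}.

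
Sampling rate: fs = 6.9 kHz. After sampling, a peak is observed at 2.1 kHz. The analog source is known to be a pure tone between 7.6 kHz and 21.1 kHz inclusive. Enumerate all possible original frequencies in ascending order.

Frequencies that alias to 2.1 kHz are k·fs ± 2.1 kHz for integer k ≥ 0.
k=0: 2.1 kHz.
k=1: 4.8 kHz, 9 kHz.
k=2: 11.7 kHz, 15.9 kHz.
k=3: 18.6 kHz, 22.8 kHz.
k=4: 25.5 kHz, 29.7 kHz.
Within [7.6 kHz, 21.1 kHz]: 9 kHz, 11.7 kHz, 15.9 kHz, 18.6 kHz.

9 kHz, 11.7 kHz, 15.9 kHz, 18.6 kHz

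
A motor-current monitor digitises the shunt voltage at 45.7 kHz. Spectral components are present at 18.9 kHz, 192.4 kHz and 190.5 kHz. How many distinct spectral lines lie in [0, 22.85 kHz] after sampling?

fs/2 = 22.85 kHz.
18.9 kHz ≤ fs/2 = 22.85 kHz, passes unchanged.
192.4 kHz mod fs = 9.6 kHz.
9.6 kHz ≤ fs/2 = 22.85 kHz, appears at 9.6 kHz.
190.5 kHz mod fs = 7.7 kHz.
7.7 kHz ≤ fs/2 = 22.85 kHz, appears at 7.7 kHz.
Distinct values: {7.7 kHz, 9.6 kHz, 18.9 kHz} → 3.

3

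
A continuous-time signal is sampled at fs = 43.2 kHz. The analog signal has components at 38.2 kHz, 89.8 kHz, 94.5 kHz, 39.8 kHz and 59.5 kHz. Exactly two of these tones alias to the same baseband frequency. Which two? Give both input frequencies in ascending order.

39.8 kHz, 89.8 kHz

fs/2 = 21.6 kHz.
38.2 kHz > fs/2 = 21.6 kHz, folds to fs − 38.2 kHz = 5 kHz.
89.8 kHz mod fs = 3.4 kHz.
3.4 kHz ≤ fs/2 = 21.6 kHz, appears at 3.4 kHz.
94.5 kHz mod fs = 8.1 kHz.
8.1 kHz ≤ fs/2 = 21.6 kHz, appears at 8.1 kHz.
39.8 kHz > fs/2 = 21.6 kHz, folds to fs − 39.8 kHz = 3.4 kHz.
59.5 kHz mod fs = 16.3 kHz.
16.3 kHz ≤ fs/2 = 21.6 kHz, appears at 16.3 kHz.
39.8 kHz and 89.8 kHz both map to 3.4 kHz.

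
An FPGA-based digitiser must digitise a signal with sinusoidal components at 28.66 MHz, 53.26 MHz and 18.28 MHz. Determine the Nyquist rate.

106.52 MHz

Highest-frequency component: 53.26 MHz.
Nyquist rate = 2 × 53.26 MHz = 106.52 MHz.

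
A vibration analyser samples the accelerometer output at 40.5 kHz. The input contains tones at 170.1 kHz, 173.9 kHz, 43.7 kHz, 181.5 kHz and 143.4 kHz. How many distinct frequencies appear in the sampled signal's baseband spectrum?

5

fs/2 = 20.25 kHz.
170.1 kHz mod fs = 8.1 kHz.
8.1 kHz ≤ fs/2 = 20.25 kHz, appears at 8.1 kHz.
173.9 kHz mod fs = 11.9 kHz.
11.9 kHz ≤ fs/2 = 20.25 kHz, appears at 11.9 kHz.
43.7 kHz mod fs = 3.2 kHz.
3.2 kHz ≤ fs/2 = 20.25 kHz, appears at 3.2 kHz.
181.5 kHz mod fs = 19.5 kHz.
19.5 kHz ≤ fs/2 = 20.25 kHz, appears at 19.5 kHz.
143.4 kHz mod fs = 21.9 kHz.
21.9 kHz > fs/2 = 20.25 kHz, folds to fs − 21.9 kHz = 18.6 kHz.
Distinct values: {3.2 kHz, 8.1 kHz, 11.9 kHz, 18.6 kHz, 19.5 kHz} → 5.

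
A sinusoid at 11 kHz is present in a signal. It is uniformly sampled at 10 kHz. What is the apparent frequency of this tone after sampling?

1 kHz

11 kHz mod fs = 1 kHz.
1 kHz ≤ fs/2 = 5 kHz, appears at 1 kHz.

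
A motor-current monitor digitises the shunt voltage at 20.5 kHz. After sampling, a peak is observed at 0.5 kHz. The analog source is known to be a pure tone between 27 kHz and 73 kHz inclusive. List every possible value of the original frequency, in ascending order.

40.5 kHz, 41.5 kHz, 61 kHz, 62 kHz

Frequencies that alias to 0.5 kHz are k·fs ± 0.5 kHz for integer k ≥ 0.
k=0: 0.5 kHz.
k=1: 20 kHz, 21 kHz.
k=2: 40.5 kHz, 41.5 kHz.
k=3: 61 kHz, 62 kHz.
k=4: 81.5 kHz, 82.5 kHz.
Within [27 kHz, 73 kHz]: 40.5 kHz, 41.5 kHz, 61 kHz, 62 kHz.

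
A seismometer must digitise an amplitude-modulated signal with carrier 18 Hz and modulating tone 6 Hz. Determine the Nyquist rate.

AM sidebands sit at fc ± fm = 12 Hz and 24 Hz.
Highest-frequency component: 24 Hz.
Nyquist rate = 2 × 24 Hz = 48 Hz.

48 Hz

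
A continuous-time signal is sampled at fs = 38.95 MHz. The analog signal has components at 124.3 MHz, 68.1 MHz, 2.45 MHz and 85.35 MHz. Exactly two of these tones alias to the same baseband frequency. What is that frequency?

fs/2 = 19.475 MHz.
124.3 MHz mod fs = 7.45 MHz.
7.45 MHz ≤ fs/2 = 19.475 MHz, appears at 7.45 MHz.
68.1 MHz mod fs = 29.15 MHz.
29.15 MHz > fs/2 = 19.475 MHz, folds to fs − 29.15 MHz = 9.8 MHz.
2.45 MHz ≤ fs/2 = 19.475 MHz, passes unchanged.
85.35 MHz mod fs = 7.45 MHz.
7.45 MHz ≤ fs/2 = 19.475 MHz, appears at 7.45 MHz.
85.35 MHz and 124.3 MHz both map to 7.45 MHz.

7.45 MHz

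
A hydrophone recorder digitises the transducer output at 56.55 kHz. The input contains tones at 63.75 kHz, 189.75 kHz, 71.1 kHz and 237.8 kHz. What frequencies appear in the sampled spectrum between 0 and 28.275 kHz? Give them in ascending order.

7.2 kHz, 11.6 kHz, 14.55 kHz, 20.1 kHz

fs/2 = 28.275 kHz.
63.75 kHz mod fs = 7.2 kHz.
7.2 kHz ≤ fs/2 = 28.275 kHz, appears at 7.2 kHz.
189.75 kHz mod fs = 20.1 kHz.
20.1 kHz ≤ fs/2 = 28.275 kHz, appears at 20.1 kHz.
71.1 kHz mod fs = 14.55 kHz.
14.55 kHz ≤ fs/2 = 28.275 kHz, appears at 14.55 kHz.
237.8 kHz mod fs = 11.6 kHz.
11.6 kHz ≤ fs/2 = 28.275 kHz, appears at 11.6 kHz.
Distinct values: {7.2 kHz, 11.6 kHz, 14.55 kHz, 20.1 kHz}.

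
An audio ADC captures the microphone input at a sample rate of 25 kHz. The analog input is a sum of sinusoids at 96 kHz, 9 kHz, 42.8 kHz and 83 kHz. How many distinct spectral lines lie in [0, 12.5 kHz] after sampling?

fs/2 = 12.5 kHz.
96 kHz mod fs = 21 kHz.
21 kHz > fs/2 = 12.5 kHz, folds to fs − 21 kHz = 4 kHz.
9 kHz ≤ fs/2 = 12.5 kHz, passes unchanged.
42.8 kHz mod fs = 17.8 kHz.
17.8 kHz > fs/2 = 12.5 kHz, folds to fs − 17.8 kHz = 7.2 kHz.
83 kHz mod fs = 8 kHz.
8 kHz ≤ fs/2 = 12.5 kHz, appears at 8 kHz.
Distinct values: {4 kHz, 7.2 kHz, 8 kHz, 9 kHz} → 4.

4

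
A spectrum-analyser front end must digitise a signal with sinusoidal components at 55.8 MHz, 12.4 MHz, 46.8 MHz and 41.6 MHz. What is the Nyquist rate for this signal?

Highest-frequency component: 55.8 MHz.
Nyquist rate = 2 × 55.8 MHz = 111.6 MHz.

111.6 MHz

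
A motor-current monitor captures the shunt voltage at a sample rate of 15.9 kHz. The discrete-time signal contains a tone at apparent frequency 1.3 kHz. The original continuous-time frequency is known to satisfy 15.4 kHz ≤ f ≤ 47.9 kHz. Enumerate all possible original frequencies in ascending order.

Frequencies that alias to 1.3 kHz are k·fs ± 1.3 kHz for integer k ≥ 0.
k=0: 1.3 kHz.
k=1: 14.6 kHz, 17.2 kHz.
k=2: 30.5 kHz, 33.1 kHz.
k=3: 46.4 kHz, 49 kHz.
k=4: 62.3 kHz, 64.9 kHz.
Within [15.4 kHz, 47.9 kHz]: 17.2 kHz, 30.5 kHz, 33.1 kHz, 46.4 kHz.

17.2 kHz, 30.5 kHz, 33.1 kHz, 46.4 kHz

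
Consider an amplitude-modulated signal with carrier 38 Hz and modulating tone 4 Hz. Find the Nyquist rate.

84 Hz

AM sidebands sit at fc ± fm = 34 Hz and 42 Hz.
Highest-frequency component: 42 Hz.
Nyquist rate = 2 × 42 Hz = 84 Hz.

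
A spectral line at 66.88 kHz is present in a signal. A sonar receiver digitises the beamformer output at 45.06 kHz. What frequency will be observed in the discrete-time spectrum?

66.88 kHz mod fs = 21.82 kHz.
21.82 kHz ≤ fs/2 = 22.53 kHz, appears at 21.82 kHz.

21.82 kHz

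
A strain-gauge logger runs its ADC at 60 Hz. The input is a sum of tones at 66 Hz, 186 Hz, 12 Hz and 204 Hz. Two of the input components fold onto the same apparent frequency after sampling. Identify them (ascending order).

66 Hz, 186 Hz

fs/2 = 30 Hz.
66 Hz mod fs = 6 Hz.
6 Hz ≤ fs/2 = 30 Hz, appears at 6 Hz.
186 Hz mod fs = 6 Hz.
6 Hz ≤ fs/2 = 30 Hz, appears at 6 Hz.
12 Hz ≤ fs/2 = 30 Hz, passes unchanged.
204 Hz mod fs = 24 Hz.
24 Hz ≤ fs/2 = 30 Hz, appears at 24 Hz.
66 Hz and 186 Hz both map to 6 Hz.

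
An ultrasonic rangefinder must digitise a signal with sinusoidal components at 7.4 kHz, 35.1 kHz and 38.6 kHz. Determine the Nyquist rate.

Highest-frequency component: 38.6 kHz.
Nyquist rate = 2 × 38.6 kHz = 77.2 kHz.

77.2 kHz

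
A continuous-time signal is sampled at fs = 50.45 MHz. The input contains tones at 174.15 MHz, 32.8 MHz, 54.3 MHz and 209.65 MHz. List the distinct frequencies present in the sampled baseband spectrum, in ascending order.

fs/2 = 25.225 MHz.
174.15 MHz mod fs = 22.8 MHz.
22.8 MHz ≤ fs/2 = 25.225 MHz, appears at 22.8 MHz.
32.8 MHz > fs/2 = 25.225 MHz, folds to fs − 32.8 MHz = 17.65 MHz.
54.3 MHz mod fs = 3.85 MHz.
3.85 MHz ≤ fs/2 = 25.225 MHz, appears at 3.85 MHz.
209.65 MHz mod fs = 7.85 MHz.
7.85 MHz ≤ fs/2 = 25.225 MHz, appears at 7.85 MHz.
Distinct values: {3.85 MHz, 7.85 MHz, 17.65 MHz, 22.8 MHz}.

3.85 MHz, 7.85 MHz, 17.65 MHz, 22.8 MHz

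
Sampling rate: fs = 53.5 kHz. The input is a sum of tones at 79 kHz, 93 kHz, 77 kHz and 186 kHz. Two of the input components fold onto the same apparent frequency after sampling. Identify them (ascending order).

fs/2 = 26.75 kHz.
79 kHz mod fs = 25.5 kHz.
25.5 kHz ≤ fs/2 = 26.75 kHz, appears at 25.5 kHz.
93 kHz mod fs = 39.5 kHz.
39.5 kHz > fs/2 = 26.75 kHz, folds to fs − 39.5 kHz = 14 kHz.
77 kHz mod fs = 23.5 kHz.
23.5 kHz ≤ fs/2 = 26.75 kHz, appears at 23.5 kHz.
186 kHz mod fs = 25.5 kHz.
25.5 kHz ≤ fs/2 = 26.75 kHz, appears at 25.5 kHz.
79 kHz and 186 kHz both map to 25.5 kHz.

79 kHz, 186 kHz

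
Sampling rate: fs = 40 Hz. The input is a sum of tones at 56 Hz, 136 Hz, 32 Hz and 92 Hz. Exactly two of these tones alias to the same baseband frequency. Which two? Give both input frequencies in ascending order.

fs/2 = 20 Hz.
56 Hz mod fs = 16 Hz.
16 Hz ≤ fs/2 = 20 Hz, appears at 16 Hz.
136 Hz mod fs = 16 Hz.
16 Hz ≤ fs/2 = 20 Hz, appears at 16 Hz.
32 Hz > fs/2 = 20 Hz, folds to fs − 32 Hz = 8 Hz.
92 Hz mod fs = 12 Hz.
12 Hz ≤ fs/2 = 20 Hz, appears at 12 Hz.
56 Hz and 136 Hz both map to 16 Hz.

56 Hz, 136 Hz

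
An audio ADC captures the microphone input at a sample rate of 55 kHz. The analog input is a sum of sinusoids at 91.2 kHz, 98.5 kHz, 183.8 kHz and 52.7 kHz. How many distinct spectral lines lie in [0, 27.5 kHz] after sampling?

fs/2 = 27.5 kHz.
91.2 kHz mod fs = 36.2 kHz.
36.2 kHz > fs/2 = 27.5 kHz, folds to fs − 36.2 kHz = 18.8 kHz.
98.5 kHz mod fs = 43.5 kHz.
43.5 kHz > fs/2 = 27.5 kHz, folds to fs − 43.5 kHz = 11.5 kHz.
183.8 kHz mod fs = 18.8 kHz.
18.8 kHz ≤ fs/2 = 27.5 kHz, appears at 18.8 kHz.
52.7 kHz > fs/2 = 27.5 kHz, folds to fs − 52.7 kHz = 2.3 kHz.
Distinct values: {2.3 kHz, 11.5 kHz, 18.8 kHz} → 3.

3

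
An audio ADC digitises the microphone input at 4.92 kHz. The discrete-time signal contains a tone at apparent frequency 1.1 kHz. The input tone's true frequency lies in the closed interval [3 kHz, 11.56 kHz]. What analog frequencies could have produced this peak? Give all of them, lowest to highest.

3.82 kHz, 6.02 kHz, 8.74 kHz, 10.94 kHz

Frequencies that alias to 1.1 kHz are k·fs ± 1.1 kHz for integer k ≥ 0.
k=0: 1.1 kHz.
k=1: 3.82 kHz, 6.02 kHz.
k=2: 8.74 kHz, 10.94 kHz.
k=3: 13.66 kHz, 15.86 kHz.
Within [3 kHz, 11.56 kHz]: 3.82 kHz, 6.02 kHz, 8.74 kHz, 10.94 kHz.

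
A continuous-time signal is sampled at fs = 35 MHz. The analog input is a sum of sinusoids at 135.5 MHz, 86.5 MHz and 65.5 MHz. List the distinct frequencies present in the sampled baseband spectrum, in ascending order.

4.5 MHz, 16.5 MHz

fs/2 = 17.5 MHz.
135.5 MHz mod fs = 30.5 MHz.
30.5 MHz > fs/2 = 17.5 MHz, folds to fs − 30.5 MHz = 4.5 MHz.
86.5 MHz mod fs = 16.5 MHz.
16.5 MHz ≤ fs/2 = 17.5 MHz, appears at 16.5 MHz.
65.5 MHz mod fs = 30.5 MHz.
30.5 MHz > fs/2 = 17.5 MHz, folds to fs − 30.5 MHz = 4.5 MHz.
Distinct values: {4.5 MHz, 16.5 MHz}.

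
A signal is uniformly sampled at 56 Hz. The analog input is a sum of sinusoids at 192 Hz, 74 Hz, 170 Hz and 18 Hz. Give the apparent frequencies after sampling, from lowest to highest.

2 Hz, 18 Hz, 24 Hz

fs/2 = 28 Hz.
192 Hz mod fs = 24 Hz.
24 Hz ≤ fs/2 = 28 Hz, appears at 24 Hz.
74 Hz mod fs = 18 Hz.
18 Hz ≤ fs/2 = 28 Hz, appears at 18 Hz.
170 Hz mod fs = 2 Hz.
2 Hz ≤ fs/2 = 28 Hz, appears at 2 Hz.
18 Hz ≤ fs/2 = 28 Hz, passes unchanged.
Distinct values: {2 Hz, 18 Hz, 24 Hz}.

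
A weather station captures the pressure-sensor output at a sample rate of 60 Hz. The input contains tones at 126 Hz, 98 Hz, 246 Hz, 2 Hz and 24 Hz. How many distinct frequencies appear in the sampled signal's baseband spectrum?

4

fs/2 = 30 Hz.
126 Hz mod fs = 6 Hz.
6 Hz ≤ fs/2 = 30 Hz, appears at 6 Hz.
98 Hz mod fs = 38 Hz.
38 Hz > fs/2 = 30 Hz, folds to fs − 38 Hz = 22 Hz.
246 Hz mod fs = 6 Hz.
6 Hz ≤ fs/2 = 30 Hz, appears at 6 Hz.
2 Hz ≤ fs/2 = 30 Hz, passes unchanged.
24 Hz ≤ fs/2 = 30 Hz, passes unchanged.
Distinct values: {2 Hz, 6 Hz, 22 Hz, 24 Hz} → 4.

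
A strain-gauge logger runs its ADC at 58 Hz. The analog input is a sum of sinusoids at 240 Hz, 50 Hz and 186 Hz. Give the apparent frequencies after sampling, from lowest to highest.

8 Hz, 12 Hz

fs/2 = 29 Hz.
240 Hz mod fs = 8 Hz.
8 Hz ≤ fs/2 = 29 Hz, appears at 8 Hz.
50 Hz > fs/2 = 29 Hz, folds to fs − 50 Hz = 8 Hz.
186 Hz mod fs = 12 Hz.
12 Hz ≤ fs/2 = 29 Hz, appears at 12 Hz.
Distinct values: {8 Hz, 12 Hz}.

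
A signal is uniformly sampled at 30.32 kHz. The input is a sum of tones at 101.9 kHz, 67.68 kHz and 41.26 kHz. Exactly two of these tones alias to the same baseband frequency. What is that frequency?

fs/2 = 15.16 kHz.
101.9 kHz mod fs = 10.94 kHz.
10.94 kHz ≤ fs/2 = 15.16 kHz, appears at 10.94 kHz.
67.68 kHz mod fs = 7.04 kHz.
7.04 kHz ≤ fs/2 = 15.16 kHz, appears at 7.04 kHz.
41.26 kHz mod fs = 10.94 kHz.
10.94 kHz ≤ fs/2 = 15.16 kHz, appears at 10.94 kHz.
41.26 kHz and 101.9 kHz both map to 10.94 kHz.

10.94 kHz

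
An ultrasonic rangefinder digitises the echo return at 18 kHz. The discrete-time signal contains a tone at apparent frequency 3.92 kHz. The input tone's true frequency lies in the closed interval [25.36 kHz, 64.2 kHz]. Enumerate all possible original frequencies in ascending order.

Frequencies that alias to 3.92 kHz are k·fs ± 3.92 kHz for integer k ≥ 0.
k=0: 3.92 kHz.
k=1: 14.08 kHz, 21.92 kHz.
k=2: 32.08 kHz, 39.92 kHz.
k=3: 50.08 kHz, 57.92 kHz.
k=4: 68.08 kHz, 75.92 kHz.
Within [25.36 kHz, 64.2 kHz]: 32.08 kHz, 39.92 kHz, 50.08 kHz, 57.92 kHz.

32.08 kHz, 39.92 kHz, 50.08 kHz, 57.92 kHz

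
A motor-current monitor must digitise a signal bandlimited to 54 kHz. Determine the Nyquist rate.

108 kHz

Nyquist rate = 2 × 54 kHz = 108 kHz.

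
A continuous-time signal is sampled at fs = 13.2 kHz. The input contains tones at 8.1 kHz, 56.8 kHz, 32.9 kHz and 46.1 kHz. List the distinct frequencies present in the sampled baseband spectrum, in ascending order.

4 kHz, 5.1 kHz, 6.5 kHz

fs/2 = 6.6 kHz.
8.1 kHz > fs/2 = 6.6 kHz, folds to fs − 8.1 kHz = 5.1 kHz.
56.8 kHz mod fs = 4 kHz.
4 kHz ≤ fs/2 = 6.6 kHz, appears at 4 kHz.
32.9 kHz mod fs = 6.5 kHz.
6.5 kHz ≤ fs/2 = 6.6 kHz, appears at 6.5 kHz.
46.1 kHz mod fs = 6.5 kHz.
6.5 kHz ≤ fs/2 = 6.6 kHz, appears at 6.5 kHz.
Distinct values: {4 kHz, 5.1 kHz, 6.5 kHz}.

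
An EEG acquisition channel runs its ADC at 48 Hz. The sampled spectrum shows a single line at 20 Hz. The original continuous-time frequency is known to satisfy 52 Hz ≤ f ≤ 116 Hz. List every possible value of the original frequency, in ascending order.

Frequencies that alias to 20 Hz are k·fs ± 20 Hz for integer k ≥ 0.
k=0: 20 Hz.
k=1: 28 Hz, 68 Hz.
k=2: 76 Hz, 116 Hz.
k=3: 124 Hz, 164 Hz.
Within [52 Hz, 116 Hz]: 68 Hz, 76 Hz, 116 Hz.

68 Hz, 76 Hz, 116 Hz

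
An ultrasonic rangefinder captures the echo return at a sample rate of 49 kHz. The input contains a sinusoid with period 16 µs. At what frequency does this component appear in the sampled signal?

13.5 kHz

T = 16 µs → f = 1/T = 62.5 kHz.
62.5 kHz mod fs = 13.5 kHz.
13.5 kHz ≤ fs/2 = 24.5 kHz, appears at 13.5 kHz.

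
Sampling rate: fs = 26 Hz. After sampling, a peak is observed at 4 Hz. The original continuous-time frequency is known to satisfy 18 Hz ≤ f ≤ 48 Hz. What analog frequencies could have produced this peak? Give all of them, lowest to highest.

22 Hz, 30 Hz, 48 Hz

Frequencies that alias to 4 Hz are k·fs ± 4 Hz for integer k ≥ 0.
k=0: 4 Hz.
k=1: 22 Hz, 30 Hz.
k=2: 48 Hz, 56 Hz.
k=3: 74 Hz, 82 Hz.
Within [18 Hz, 48 Hz]: 22 Hz, 30 Hz, 48 Hz.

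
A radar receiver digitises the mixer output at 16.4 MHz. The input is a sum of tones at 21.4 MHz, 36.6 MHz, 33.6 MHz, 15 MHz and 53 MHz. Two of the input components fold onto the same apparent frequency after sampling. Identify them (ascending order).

fs/2 = 8.2 MHz.
21.4 MHz mod fs = 5 MHz.
5 MHz ≤ fs/2 = 8.2 MHz, appears at 5 MHz.
36.6 MHz mod fs = 3.8 MHz.
3.8 MHz ≤ fs/2 = 8.2 MHz, appears at 3.8 MHz.
33.6 MHz mod fs = 0.8 MHz.
0.8 MHz ≤ fs/2 = 8.2 MHz, appears at 0.8 MHz.
15 MHz > fs/2 = 8.2 MHz, folds to fs − 15 MHz = 1.4 MHz.
53 MHz mod fs = 3.8 MHz.
3.8 MHz ≤ fs/2 = 8.2 MHz, appears at 3.8 MHz.
36.6 MHz and 53 MHz both map to 3.8 MHz.

36.6 MHz, 53 MHz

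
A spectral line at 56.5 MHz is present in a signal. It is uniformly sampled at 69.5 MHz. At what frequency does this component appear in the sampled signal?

56.5 MHz > fs/2 = 34.75 MHz, folds to fs − 56.5 MHz = 13 MHz.

13 MHz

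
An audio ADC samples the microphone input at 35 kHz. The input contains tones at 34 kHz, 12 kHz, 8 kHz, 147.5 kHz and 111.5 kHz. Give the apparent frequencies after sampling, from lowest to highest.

1 kHz, 6.5 kHz, 7.5 kHz, 8 kHz, 12 kHz

fs/2 = 17.5 kHz.
34 kHz > fs/2 = 17.5 kHz, folds to fs − 34 kHz = 1 kHz.
12 kHz ≤ fs/2 = 17.5 kHz, passes unchanged.
8 kHz ≤ fs/2 = 17.5 kHz, passes unchanged.
147.5 kHz mod fs = 7.5 kHz.
7.5 kHz ≤ fs/2 = 17.5 kHz, appears at 7.5 kHz.
111.5 kHz mod fs = 6.5 kHz.
6.5 kHz ≤ fs/2 = 17.5 kHz, appears at 6.5 kHz.
Distinct values: {1 kHz, 6.5 kHz, 7.5 kHz, 8 kHz, 12 kHz}.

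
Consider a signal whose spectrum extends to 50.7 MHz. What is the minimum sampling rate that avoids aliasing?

Nyquist rate = 2 × 50.7 MHz = 101.4 MHz.

101.4 MHz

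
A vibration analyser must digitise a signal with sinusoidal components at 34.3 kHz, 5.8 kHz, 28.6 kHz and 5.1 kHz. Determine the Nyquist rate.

Highest-frequency component: 34.3 kHz.
Nyquist rate = 2 × 34.3 kHz = 68.6 kHz.

68.6 kHz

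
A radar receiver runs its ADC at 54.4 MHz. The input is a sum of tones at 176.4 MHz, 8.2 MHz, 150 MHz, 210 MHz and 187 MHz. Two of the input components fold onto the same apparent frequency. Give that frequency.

13.2 MHz

fs/2 = 27.2 MHz.
176.4 MHz mod fs = 13.2 MHz.
13.2 MHz ≤ fs/2 = 27.2 MHz, appears at 13.2 MHz.
8.2 MHz ≤ fs/2 = 27.2 MHz, passes unchanged.
150 MHz mod fs = 41.2 MHz.
41.2 MHz > fs/2 = 27.2 MHz, folds to fs − 41.2 MHz = 13.2 MHz.
210 MHz mod fs = 46.8 MHz.
46.8 MHz > fs/2 = 27.2 MHz, folds to fs − 46.8 MHz = 7.6 MHz.
187 MHz mod fs = 23.8 MHz.
23.8 MHz ≤ fs/2 = 27.2 MHz, appears at 23.8 MHz.
150 MHz and 176.4 MHz both map to 13.2 MHz.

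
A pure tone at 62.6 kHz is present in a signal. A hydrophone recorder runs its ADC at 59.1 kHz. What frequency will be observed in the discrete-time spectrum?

62.6 kHz mod fs = 3.5 kHz.
3.5 kHz ≤ fs/2 = 29.55 kHz, appears at 3.5 kHz.

3.5 kHz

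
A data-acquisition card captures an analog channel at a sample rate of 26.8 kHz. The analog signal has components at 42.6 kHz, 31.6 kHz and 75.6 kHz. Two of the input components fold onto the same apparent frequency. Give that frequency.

4.8 kHz

fs/2 = 13.4 kHz.
42.6 kHz mod fs = 15.8 kHz.
15.8 kHz > fs/2 = 13.4 kHz, folds to fs − 15.8 kHz = 11 kHz.
31.6 kHz mod fs = 4.8 kHz.
4.8 kHz ≤ fs/2 = 13.4 kHz, appears at 4.8 kHz.
75.6 kHz mod fs = 22 kHz.
22 kHz > fs/2 = 13.4 kHz, folds to fs − 22 kHz = 4.8 kHz.
31.6 kHz and 75.6 kHz both map to 4.8 kHz.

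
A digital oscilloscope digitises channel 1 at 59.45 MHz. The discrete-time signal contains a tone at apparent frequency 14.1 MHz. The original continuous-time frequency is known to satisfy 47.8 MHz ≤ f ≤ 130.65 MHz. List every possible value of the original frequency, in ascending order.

Frequencies that alias to 14.1 MHz are k·fs ± 14.1 MHz for integer k ≥ 0.
k=0: 14.1 MHz.
k=1: 45.35 MHz, 73.55 MHz.
k=2: 104.8 MHz, 133 MHz.
k=3: 164.25 MHz, 192.45 MHz.
Within [47.8 MHz, 130.65 MHz]: 73.55 MHz, 104.8 MHz.

73.55 MHz, 104.8 MHz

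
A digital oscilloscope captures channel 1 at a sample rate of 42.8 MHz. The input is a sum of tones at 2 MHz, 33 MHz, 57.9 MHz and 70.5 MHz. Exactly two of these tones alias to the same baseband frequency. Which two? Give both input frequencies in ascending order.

57.9 MHz, 70.5 MHz

fs/2 = 21.4 MHz.
2 MHz ≤ fs/2 = 21.4 MHz, passes unchanged.
33 MHz > fs/2 = 21.4 MHz, folds to fs − 33 MHz = 9.8 MHz.
57.9 MHz mod fs = 15.1 MHz.
15.1 MHz ≤ fs/2 = 21.4 MHz, appears at 15.1 MHz.
70.5 MHz mod fs = 27.7 MHz.
27.7 MHz > fs/2 = 21.4 MHz, folds to fs − 27.7 MHz = 15.1 MHz.
57.9 MHz and 70.5 MHz both map to 15.1 MHz.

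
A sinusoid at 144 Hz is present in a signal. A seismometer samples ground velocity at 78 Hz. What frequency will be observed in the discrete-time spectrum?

144 Hz mod fs = 66 Hz.
66 Hz > fs/2 = 39 Hz, folds to fs − 66 Hz = 12 Hz.

12 Hz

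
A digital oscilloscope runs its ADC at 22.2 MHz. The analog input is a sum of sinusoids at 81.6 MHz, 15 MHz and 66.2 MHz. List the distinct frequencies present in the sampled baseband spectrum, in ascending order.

0.4 MHz, 7.2 MHz

fs/2 = 11.1 MHz.
81.6 MHz mod fs = 15 MHz.
15 MHz > fs/2 = 11.1 MHz, folds to fs − 15 MHz = 7.2 MHz.
15 MHz > fs/2 = 11.1 MHz, folds to fs − 15 MHz = 7.2 MHz.
66.2 MHz mod fs = 21.8 MHz.
21.8 MHz > fs/2 = 11.1 MHz, folds to fs − 21.8 MHz = 0.4 MHz.
Distinct values: {0.4 MHz, 7.2 MHz}.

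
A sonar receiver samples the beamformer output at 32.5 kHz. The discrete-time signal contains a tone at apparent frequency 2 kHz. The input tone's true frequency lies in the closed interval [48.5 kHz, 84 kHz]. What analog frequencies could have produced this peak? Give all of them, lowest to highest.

Frequencies that alias to 2 kHz are k·fs ± 2 kHz for integer k ≥ 0.
k=0: 2 kHz.
k=1: 30.5 kHz, 34.5 kHz.
k=2: 63 kHz, 67 kHz.
k=3: 95.5 kHz, 99.5 kHz.
Within [48.5 kHz, 84 kHz]: 63 kHz, 67 kHz.

63 kHz, 67 kHz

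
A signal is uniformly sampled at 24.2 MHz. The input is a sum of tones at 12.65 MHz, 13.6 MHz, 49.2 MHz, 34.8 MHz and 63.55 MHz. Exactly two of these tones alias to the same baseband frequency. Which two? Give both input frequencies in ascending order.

fs/2 = 12.1 MHz.
12.65 MHz > fs/2 = 12.1 MHz, folds to fs − 12.65 MHz = 11.55 MHz.
13.6 MHz > fs/2 = 12.1 MHz, folds to fs − 13.6 MHz = 10.6 MHz.
49.2 MHz mod fs = 0.8 MHz.
0.8 MHz ≤ fs/2 = 12.1 MHz, appears at 0.8 MHz.
34.8 MHz mod fs = 10.6 MHz.
10.6 MHz ≤ fs/2 = 12.1 MHz, appears at 10.6 MHz.
63.55 MHz mod fs = 15.15 MHz.
15.15 MHz > fs/2 = 12.1 MHz, folds to fs − 15.15 MHz = 9.05 MHz.
13.6 MHz and 34.8 MHz both map to 10.6 MHz.

13.6 MHz, 34.8 MHz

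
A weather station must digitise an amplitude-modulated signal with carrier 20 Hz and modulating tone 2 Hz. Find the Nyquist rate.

44 Hz

AM sidebands sit at fc ± fm = 18 Hz and 22 Hz.
Highest-frequency component: 22 Hz.
Nyquist rate = 2 × 22 Hz = 44 Hz.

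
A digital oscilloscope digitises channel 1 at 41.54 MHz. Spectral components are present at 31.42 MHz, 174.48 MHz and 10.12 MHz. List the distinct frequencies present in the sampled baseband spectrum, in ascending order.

fs/2 = 20.77 MHz.
31.42 MHz > fs/2 = 20.77 MHz, folds to fs − 31.42 MHz = 10.12 MHz.
174.48 MHz mod fs = 8.32 MHz.
8.32 MHz ≤ fs/2 = 20.77 MHz, appears at 8.32 MHz.
10.12 MHz ≤ fs/2 = 20.77 MHz, passes unchanged.
Distinct values: {8.32 MHz, 10.12 MHz}.

8.32 MHz, 10.12 MHz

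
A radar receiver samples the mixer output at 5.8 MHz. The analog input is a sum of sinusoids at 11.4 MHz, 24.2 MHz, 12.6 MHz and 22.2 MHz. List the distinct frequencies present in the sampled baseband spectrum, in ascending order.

0.2 MHz, 1 MHz

fs/2 = 2.9 MHz.
11.4 MHz mod fs = 5.6 MHz.
5.6 MHz > fs/2 = 2.9 MHz, folds to fs − 5.6 MHz = 0.2 MHz.
24.2 MHz mod fs = 1 MHz.
1 MHz ≤ fs/2 = 2.9 MHz, appears at 1 MHz.
12.6 MHz mod fs = 1 MHz.
1 MHz ≤ fs/2 = 2.9 MHz, appears at 1 MHz.
22.2 MHz mod fs = 4.8 MHz.
4.8 MHz > fs/2 = 2.9 MHz, folds to fs − 4.8 MHz = 1 MHz.
Distinct values: {0.2 MHz, 1 MHz}.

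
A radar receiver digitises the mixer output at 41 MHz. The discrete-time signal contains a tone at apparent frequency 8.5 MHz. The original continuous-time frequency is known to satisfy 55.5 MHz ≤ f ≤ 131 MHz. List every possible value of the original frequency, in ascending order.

Frequencies that alias to 8.5 MHz are k·fs ± 8.5 MHz for integer k ≥ 0.
k=0: 8.5 MHz.
k=1: 32.5 MHz, 49.5 MHz.
k=2: 73.5 MHz, 90.5 MHz.
k=3: 114.5 MHz, 131.5 MHz.
k=4: 155.5 MHz, 172.5 MHz.
Within [55.5 MHz, 131 MHz]: 73.5 MHz, 90.5 MHz, 114.5 MHz.

73.5 MHz, 90.5 MHz, 114.5 MHz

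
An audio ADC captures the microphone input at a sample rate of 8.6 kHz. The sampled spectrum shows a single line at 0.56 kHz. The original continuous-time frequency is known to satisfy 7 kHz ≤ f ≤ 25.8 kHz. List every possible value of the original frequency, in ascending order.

Frequencies that alias to 0.56 kHz are k·fs ± 0.56 kHz for integer k ≥ 0.
k=0: 0.56 kHz.
k=1: 8.04 kHz, 9.16 kHz.
k=2: 16.64 kHz, 17.76 kHz.
k=3: 25.24 kHz, 26.36 kHz.
k=4: 33.84 kHz, 34.96 kHz.
Within [7 kHz, 25.8 kHz]: 8.04 kHz, 9.16 kHz, 16.64 kHz, 17.76 kHz, 25.24 kHz.

8.04 kHz, 9.16 kHz, 16.64 kHz, 17.76 kHz, 25.24 kHz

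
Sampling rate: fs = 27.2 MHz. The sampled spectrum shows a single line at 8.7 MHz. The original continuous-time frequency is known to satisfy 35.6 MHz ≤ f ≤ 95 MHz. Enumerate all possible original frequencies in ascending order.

Frequencies that alias to 8.7 MHz are k·fs ± 8.7 MHz for integer k ≥ 0.
k=0: 8.7 MHz.
k=1: 18.5 MHz, 35.9 MHz.
k=2: 45.7 MHz, 63.1 MHz.
k=3: 72.9 MHz, 90.3 MHz.
k=4: 100.1 MHz, 117.5 MHz.
Within [35.6 MHz, 95 MHz]: 35.9 MHz, 45.7 MHz, 63.1 MHz, 72.9 MHz, 90.3 MHz.

35.9 MHz, 45.7 MHz, 63.1 MHz, 72.9 MHz, 90.3 MHz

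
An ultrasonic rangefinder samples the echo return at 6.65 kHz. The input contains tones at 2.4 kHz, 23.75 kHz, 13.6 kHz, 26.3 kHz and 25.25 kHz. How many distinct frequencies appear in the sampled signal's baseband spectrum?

fs/2 = 3.325 kHz.
2.4 kHz ≤ fs/2 = 3.325 kHz, passes unchanged.
23.75 kHz mod fs = 3.8 kHz.
3.8 kHz > fs/2 = 3.325 kHz, folds to fs − 3.8 kHz = 2.85 kHz.
13.6 kHz mod fs = 0.3 kHz.
0.3 kHz ≤ fs/2 = 3.325 kHz, appears at 0.3 kHz.
26.3 kHz mod fs = 6.35 kHz.
6.35 kHz > fs/2 = 3.325 kHz, folds to fs − 6.35 kHz = 0.3 kHz.
25.25 kHz mod fs = 5.3 kHz.
5.3 kHz > fs/2 = 3.325 kHz, folds to fs − 5.3 kHz = 1.35 kHz.
Distinct values: {0.3 kHz, 1.35 kHz, 2.4 kHz, 2.85 kHz} → 4.

4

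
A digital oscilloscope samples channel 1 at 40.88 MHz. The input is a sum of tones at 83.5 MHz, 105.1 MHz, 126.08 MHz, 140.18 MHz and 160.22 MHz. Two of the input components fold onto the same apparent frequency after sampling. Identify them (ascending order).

105.1 MHz, 140.18 MHz

fs/2 = 20.44 MHz.
83.5 MHz mod fs = 1.74 MHz.
1.74 MHz ≤ fs/2 = 20.44 MHz, appears at 1.74 MHz.
105.1 MHz mod fs = 23.34 MHz.
23.34 MHz > fs/2 = 20.44 MHz, folds to fs − 23.34 MHz = 17.54 MHz.
126.08 MHz mod fs = 3.44 MHz.
3.44 MHz ≤ fs/2 = 20.44 MHz, appears at 3.44 MHz.
140.18 MHz mod fs = 17.54 MHz.
17.54 MHz ≤ fs/2 = 20.44 MHz, appears at 17.54 MHz.
160.22 MHz mod fs = 37.58 MHz.
37.58 MHz > fs/2 = 20.44 MHz, folds to fs − 37.58 MHz = 3.3 MHz.
105.1 MHz and 140.18 MHz both map to 17.54 MHz.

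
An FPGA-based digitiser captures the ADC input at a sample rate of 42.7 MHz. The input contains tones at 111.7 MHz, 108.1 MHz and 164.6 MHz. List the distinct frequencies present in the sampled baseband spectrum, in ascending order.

fs/2 = 21.35 MHz.
111.7 MHz mod fs = 26.3 MHz.
26.3 MHz > fs/2 = 21.35 MHz, folds to fs − 26.3 MHz = 16.4 MHz.
108.1 MHz mod fs = 22.7 MHz.
22.7 MHz > fs/2 = 21.35 MHz, folds to fs − 22.7 MHz = 20 MHz.
164.6 MHz mod fs = 36.5 MHz.
36.5 MHz > fs/2 = 21.35 MHz, folds to fs − 36.5 MHz = 6.2 MHz.
Distinct values: {6.2 MHz, 16.4 MHz, 20 MHz}.

6.2 MHz, 16.4 MHz, 20 MHz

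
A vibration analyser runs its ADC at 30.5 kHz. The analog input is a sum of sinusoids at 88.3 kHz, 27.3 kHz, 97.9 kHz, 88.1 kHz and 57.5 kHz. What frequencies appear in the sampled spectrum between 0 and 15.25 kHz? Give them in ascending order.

fs/2 = 15.25 kHz.
88.3 kHz mod fs = 27.3 kHz.
27.3 kHz > fs/2 = 15.25 kHz, folds to fs − 27.3 kHz = 3.2 kHz.
27.3 kHz > fs/2 = 15.25 kHz, folds to fs − 27.3 kHz = 3.2 kHz.
97.9 kHz mod fs = 6.4 kHz.
6.4 kHz ≤ fs/2 = 15.25 kHz, appears at 6.4 kHz.
88.1 kHz mod fs = 27.1 kHz.
27.1 kHz > fs/2 = 15.25 kHz, folds to fs − 27.1 kHz = 3.4 kHz.
57.5 kHz mod fs = 27 kHz.
27 kHz > fs/2 = 15.25 kHz, folds to fs − 27 kHz = 3.5 kHz.
Distinct values: {3.2 kHz, 3.4 kHz, 3.5 kHz, 6.4 kHz}.

3.2 kHz, 3.4 kHz, 3.5 kHz, 6.4 kHz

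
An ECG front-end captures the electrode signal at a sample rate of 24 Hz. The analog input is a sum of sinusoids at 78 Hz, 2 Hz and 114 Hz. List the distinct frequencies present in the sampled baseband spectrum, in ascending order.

2 Hz, 6 Hz

fs/2 = 12 Hz.
78 Hz mod fs = 6 Hz.
6 Hz ≤ fs/2 = 12 Hz, appears at 6 Hz.
2 Hz ≤ fs/2 = 12 Hz, passes unchanged.
114 Hz mod fs = 18 Hz.
18 Hz > fs/2 = 12 Hz, folds to fs − 18 Hz = 6 Hz.
Distinct values: {2 Hz, 6 Hz}.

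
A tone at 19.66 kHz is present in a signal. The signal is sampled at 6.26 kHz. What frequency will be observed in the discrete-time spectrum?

19.66 kHz mod fs = 0.88 kHz.
0.88 kHz ≤ fs/2 = 3.13 kHz, appears at 0.88 kHz.

0.88 kHz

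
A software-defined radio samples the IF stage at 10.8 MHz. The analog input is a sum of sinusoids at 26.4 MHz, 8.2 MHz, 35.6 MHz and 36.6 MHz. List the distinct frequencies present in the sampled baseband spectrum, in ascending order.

2.6 MHz, 3.2 MHz, 4.2 MHz, 4.8 MHz

fs/2 = 5.4 MHz.
26.4 MHz mod fs = 4.8 MHz.
4.8 MHz ≤ fs/2 = 5.4 MHz, appears at 4.8 MHz.
8.2 MHz > fs/2 = 5.4 MHz, folds to fs − 8.2 MHz = 2.6 MHz.
35.6 MHz mod fs = 3.2 MHz.
3.2 MHz ≤ fs/2 = 5.4 MHz, appears at 3.2 MHz.
36.6 MHz mod fs = 4.2 MHz.
4.2 MHz ≤ fs/2 = 5.4 MHz, appears at 4.2 MHz.
Distinct values: {2.6 MHz, 3.2 MHz, 4.2 MHz, 4.8 MHz}.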